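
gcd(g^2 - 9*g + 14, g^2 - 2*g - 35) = g - 7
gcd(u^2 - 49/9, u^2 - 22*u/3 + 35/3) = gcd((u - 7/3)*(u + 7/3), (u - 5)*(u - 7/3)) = u - 7/3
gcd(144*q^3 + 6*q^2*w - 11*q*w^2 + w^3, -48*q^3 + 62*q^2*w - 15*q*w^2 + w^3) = 48*q^2 - 14*q*w + w^2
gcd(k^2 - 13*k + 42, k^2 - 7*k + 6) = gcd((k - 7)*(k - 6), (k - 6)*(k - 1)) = k - 6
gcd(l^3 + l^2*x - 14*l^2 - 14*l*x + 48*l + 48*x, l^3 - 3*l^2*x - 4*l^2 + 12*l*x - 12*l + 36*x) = l - 6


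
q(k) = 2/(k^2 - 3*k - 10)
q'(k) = 2*(3 - 2*k)/(k^2 - 3*k - 10)^2 = 2*(3 - 2*k)/(-k^2 + 3*k + 10)^2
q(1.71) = -0.16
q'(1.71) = -0.01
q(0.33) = -0.18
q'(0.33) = 0.04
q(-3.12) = 0.22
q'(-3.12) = 0.22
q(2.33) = -0.17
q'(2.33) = -0.02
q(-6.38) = 0.04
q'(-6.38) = 0.01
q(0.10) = -0.19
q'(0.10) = 0.05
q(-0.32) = -0.22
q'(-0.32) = 0.09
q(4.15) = -0.38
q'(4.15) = -0.39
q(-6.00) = 0.05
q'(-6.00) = 0.02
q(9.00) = 0.05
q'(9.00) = -0.02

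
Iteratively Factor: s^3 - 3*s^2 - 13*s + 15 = (s - 1)*(s^2 - 2*s - 15) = (s - 5)*(s - 1)*(s + 3)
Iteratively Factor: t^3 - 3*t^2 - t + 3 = (t + 1)*(t^2 - 4*t + 3) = (t - 1)*(t + 1)*(t - 3)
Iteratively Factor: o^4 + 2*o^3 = (o)*(o^3 + 2*o^2) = o^2*(o^2 + 2*o) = o^2*(o + 2)*(o)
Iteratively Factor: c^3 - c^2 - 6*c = (c - 3)*(c^2 + 2*c) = (c - 3)*(c + 2)*(c)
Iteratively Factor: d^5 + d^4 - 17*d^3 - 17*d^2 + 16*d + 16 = (d - 4)*(d^4 + 5*d^3 + 3*d^2 - 5*d - 4) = (d - 4)*(d + 1)*(d^3 + 4*d^2 - d - 4) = (d - 4)*(d - 1)*(d + 1)*(d^2 + 5*d + 4) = (d - 4)*(d - 1)*(d + 1)^2*(d + 4)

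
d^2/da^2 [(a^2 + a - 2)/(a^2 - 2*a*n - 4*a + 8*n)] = 2*(4*(-a + n + 2)^2*(a^2 + a - 2) + (-a^2 - a + 2*(2*a + 1)*(-a + n + 2) + 2)*(a^2 - 2*a*n - 4*a + 8*n) + (a^2 - 2*a*n - 4*a + 8*n)^2)/(a^2 - 2*a*n - 4*a + 8*n)^3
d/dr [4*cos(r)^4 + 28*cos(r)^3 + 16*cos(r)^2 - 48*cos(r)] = 4*(-4*cos(r)^3 - 21*cos(r)^2 - 8*cos(r) + 12)*sin(r)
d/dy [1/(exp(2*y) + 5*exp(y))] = (-2*exp(y) - 5)*exp(-y)/(exp(y) + 5)^2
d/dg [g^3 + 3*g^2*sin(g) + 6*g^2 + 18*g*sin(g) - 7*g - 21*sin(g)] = 3*g^2*cos(g) + 3*g^2 + 6*g*sin(g) + 18*g*cos(g) + 12*g + 18*sin(g) - 21*cos(g) - 7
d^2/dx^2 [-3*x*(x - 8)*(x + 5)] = 18 - 18*x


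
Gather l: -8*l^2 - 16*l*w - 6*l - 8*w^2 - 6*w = -8*l^2 + l*(-16*w - 6) - 8*w^2 - 6*w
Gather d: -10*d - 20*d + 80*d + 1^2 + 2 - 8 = 50*d - 5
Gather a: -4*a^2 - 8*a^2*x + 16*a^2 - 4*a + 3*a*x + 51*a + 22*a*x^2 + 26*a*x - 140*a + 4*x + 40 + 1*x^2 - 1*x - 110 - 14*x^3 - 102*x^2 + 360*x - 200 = a^2*(12 - 8*x) + a*(22*x^2 + 29*x - 93) - 14*x^3 - 101*x^2 + 363*x - 270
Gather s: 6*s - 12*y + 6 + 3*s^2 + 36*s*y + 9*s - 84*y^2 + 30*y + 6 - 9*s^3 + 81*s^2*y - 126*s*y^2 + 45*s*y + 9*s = -9*s^3 + s^2*(81*y + 3) + s*(-126*y^2 + 81*y + 24) - 84*y^2 + 18*y + 12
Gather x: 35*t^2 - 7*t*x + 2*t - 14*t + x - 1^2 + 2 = 35*t^2 - 12*t + x*(1 - 7*t) + 1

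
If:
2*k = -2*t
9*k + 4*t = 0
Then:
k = 0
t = 0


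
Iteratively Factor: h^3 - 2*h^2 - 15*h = (h - 5)*(h^2 + 3*h) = (h - 5)*(h + 3)*(h)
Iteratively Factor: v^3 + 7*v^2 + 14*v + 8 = (v + 4)*(v^2 + 3*v + 2) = (v + 2)*(v + 4)*(v + 1)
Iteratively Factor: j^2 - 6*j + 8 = (j - 2)*(j - 4)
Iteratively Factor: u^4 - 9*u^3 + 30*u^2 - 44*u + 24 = (u - 3)*(u^3 - 6*u^2 + 12*u - 8) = (u - 3)*(u - 2)*(u^2 - 4*u + 4) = (u - 3)*(u - 2)^2*(u - 2)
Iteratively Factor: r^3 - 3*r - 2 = (r + 1)*(r^2 - r - 2) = (r + 1)^2*(r - 2)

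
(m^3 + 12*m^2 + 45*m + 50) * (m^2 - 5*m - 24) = m^5 + 7*m^4 - 39*m^3 - 463*m^2 - 1330*m - 1200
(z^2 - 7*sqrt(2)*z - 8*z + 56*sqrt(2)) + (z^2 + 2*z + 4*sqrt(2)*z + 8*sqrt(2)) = 2*z^2 - 6*z - 3*sqrt(2)*z + 64*sqrt(2)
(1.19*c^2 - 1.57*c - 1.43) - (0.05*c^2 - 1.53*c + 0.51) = 1.14*c^2 - 0.04*c - 1.94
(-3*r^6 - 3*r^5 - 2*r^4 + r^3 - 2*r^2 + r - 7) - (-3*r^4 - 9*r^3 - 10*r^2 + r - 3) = -3*r^6 - 3*r^5 + r^4 + 10*r^3 + 8*r^2 - 4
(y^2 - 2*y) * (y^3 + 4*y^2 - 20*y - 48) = y^5 + 2*y^4 - 28*y^3 - 8*y^2 + 96*y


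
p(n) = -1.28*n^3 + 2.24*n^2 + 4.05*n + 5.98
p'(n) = -3.84*n^2 + 4.48*n + 4.05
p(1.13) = 11.57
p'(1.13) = 4.21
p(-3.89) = 99.47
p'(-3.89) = -71.48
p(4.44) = -43.92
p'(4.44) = -51.76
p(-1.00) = 5.45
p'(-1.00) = -4.27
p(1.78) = 13.07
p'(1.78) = -0.14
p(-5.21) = 226.70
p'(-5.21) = -123.52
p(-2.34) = 25.17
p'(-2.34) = -27.46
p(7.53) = -383.02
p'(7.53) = -179.95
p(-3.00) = 48.55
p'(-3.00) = -43.95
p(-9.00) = 1084.09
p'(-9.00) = -347.31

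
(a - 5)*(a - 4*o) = a^2 - 4*a*o - 5*a + 20*o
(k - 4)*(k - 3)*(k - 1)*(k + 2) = k^4 - 6*k^3 + 3*k^2 + 26*k - 24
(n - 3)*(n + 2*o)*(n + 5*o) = n^3 + 7*n^2*o - 3*n^2 + 10*n*o^2 - 21*n*o - 30*o^2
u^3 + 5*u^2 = u^2*(u + 5)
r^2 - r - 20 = (r - 5)*(r + 4)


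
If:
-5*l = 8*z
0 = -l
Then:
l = 0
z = 0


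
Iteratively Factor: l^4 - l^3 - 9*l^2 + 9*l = (l - 3)*(l^3 + 2*l^2 - 3*l) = (l - 3)*(l + 3)*(l^2 - l) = l*(l - 3)*(l + 3)*(l - 1)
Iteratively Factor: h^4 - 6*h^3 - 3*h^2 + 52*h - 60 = (h + 3)*(h^3 - 9*h^2 + 24*h - 20) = (h - 2)*(h + 3)*(h^2 - 7*h + 10) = (h - 2)^2*(h + 3)*(h - 5)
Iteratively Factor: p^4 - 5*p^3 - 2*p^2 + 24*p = (p)*(p^3 - 5*p^2 - 2*p + 24) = p*(p - 4)*(p^2 - p - 6) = p*(p - 4)*(p - 3)*(p + 2)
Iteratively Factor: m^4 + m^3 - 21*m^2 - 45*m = (m + 3)*(m^3 - 2*m^2 - 15*m) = (m - 5)*(m + 3)*(m^2 + 3*m) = m*(m - 5)*(m + 3)*(m + 3)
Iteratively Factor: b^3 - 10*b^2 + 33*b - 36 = (b - 3)*(b^2 - 7*b + 12) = (b - 3)^2*(b - 4)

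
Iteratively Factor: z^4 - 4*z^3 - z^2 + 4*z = (z + 1)*(z^3 - 5*z^2 + 4*z) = (z - 4)*(z + 1)*(z^2 - z) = (z - 4)*(z - 1)*(z + 1)*(z)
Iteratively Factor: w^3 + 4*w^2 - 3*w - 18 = (w + 3)*(w^2 + w - 6) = (w + 3)^2*(w - 2)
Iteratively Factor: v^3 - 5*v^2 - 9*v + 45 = (v - 3)*(v^2 - 2*v - 15) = (v - 3)*(v + 3)*(v - 5)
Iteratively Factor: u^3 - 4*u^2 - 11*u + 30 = (u - 5)*(u^2 + u - 6) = (u - 5)*(u - 2)*(u + 3)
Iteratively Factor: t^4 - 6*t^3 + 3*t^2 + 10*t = (t + 1)*(t^3 - 7*t^2 + 10*t) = (t - 5)*(t + 1)*(t^2 - 2*t) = t*(t - 5)*(t + 1)*(t - 2)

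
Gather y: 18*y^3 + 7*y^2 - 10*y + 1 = 18*y^3 + 7*y^2 - 10*y + 1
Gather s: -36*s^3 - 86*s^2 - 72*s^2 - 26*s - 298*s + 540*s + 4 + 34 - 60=-36*s^3 - 158*s^2 + 216*s - 22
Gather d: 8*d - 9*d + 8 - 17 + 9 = -d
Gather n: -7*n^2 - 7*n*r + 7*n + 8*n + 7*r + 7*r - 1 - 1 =-7*n^2 + n*(15 - 7*r) + 14*r - 2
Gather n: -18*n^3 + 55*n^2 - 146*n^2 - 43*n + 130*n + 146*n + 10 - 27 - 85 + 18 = -18*n^3 - 91*n^2 + 233*n - 84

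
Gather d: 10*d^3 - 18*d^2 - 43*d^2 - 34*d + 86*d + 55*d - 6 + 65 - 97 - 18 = 10*d^3 - 61*d^2 + 107*d - 56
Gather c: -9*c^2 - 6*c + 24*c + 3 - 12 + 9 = -9*c^2 + 18*c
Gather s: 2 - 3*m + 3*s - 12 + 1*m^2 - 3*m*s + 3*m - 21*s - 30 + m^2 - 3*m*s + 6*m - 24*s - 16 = 2*m^2 + 6*m + s*(-6*m - 42) - 56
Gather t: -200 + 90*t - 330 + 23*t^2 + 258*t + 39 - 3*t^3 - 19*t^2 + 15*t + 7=-3*t^3 + 4*t^2 + 363*t - 484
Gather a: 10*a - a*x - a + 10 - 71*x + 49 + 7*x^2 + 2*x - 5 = a*(9 - x) + 7*x^2 - 69*x + 54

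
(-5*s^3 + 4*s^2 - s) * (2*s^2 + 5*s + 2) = -10*s^5 - 17*s^4 + 8*s^3 + 3*s^2 - 2*s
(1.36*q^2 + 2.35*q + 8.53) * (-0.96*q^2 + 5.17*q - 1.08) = -1.3056*q^4 + 4.7752*q^3 + 2.4919*q^2 + 41.5621*q - 9.2124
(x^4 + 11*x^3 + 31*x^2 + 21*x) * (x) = x^5 + 11*x^4 + 31*x^3 + 21*x^2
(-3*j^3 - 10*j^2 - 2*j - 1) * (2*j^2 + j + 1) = -6*j^5 - 23*j^4 - 17*j^3 - 14*j^2 - 3*j - 1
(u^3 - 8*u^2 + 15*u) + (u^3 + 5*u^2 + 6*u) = 2*u^3 - 3*u^2 + 21*u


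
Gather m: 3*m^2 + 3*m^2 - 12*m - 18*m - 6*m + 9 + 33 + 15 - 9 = 6*m^2 - 36*m + 48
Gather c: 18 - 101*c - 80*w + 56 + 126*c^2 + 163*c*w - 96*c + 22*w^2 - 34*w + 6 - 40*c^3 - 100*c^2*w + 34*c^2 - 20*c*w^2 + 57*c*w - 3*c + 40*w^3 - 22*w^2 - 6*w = -40*c^3 + c^2*(160 - 100*w) + c*(-20*w^2 + 220*w - 200) + 40*w^3 - 120*w + 80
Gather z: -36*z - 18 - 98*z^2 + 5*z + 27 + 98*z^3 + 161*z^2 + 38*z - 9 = 98*z^3 + 63*z^2 + 7*z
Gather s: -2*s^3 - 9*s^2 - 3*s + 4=-2*s^3 - 9*s^2 - 3*s + 4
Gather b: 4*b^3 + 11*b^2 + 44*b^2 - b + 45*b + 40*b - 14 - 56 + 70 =4*b^3 + 55*b^2 + 84*b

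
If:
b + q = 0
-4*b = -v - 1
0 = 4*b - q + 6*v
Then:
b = 6/29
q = -6/29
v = -5/29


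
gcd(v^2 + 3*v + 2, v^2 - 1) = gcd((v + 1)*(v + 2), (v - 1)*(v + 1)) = v + 1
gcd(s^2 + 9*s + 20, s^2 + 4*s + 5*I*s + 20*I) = s + 4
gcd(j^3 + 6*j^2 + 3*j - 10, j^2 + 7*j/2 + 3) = j + 2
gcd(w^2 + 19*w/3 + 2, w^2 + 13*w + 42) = w + 6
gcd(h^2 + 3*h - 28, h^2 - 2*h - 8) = h - 4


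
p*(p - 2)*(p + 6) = p^3 + 4*p^2 - 12*p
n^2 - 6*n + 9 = (n - 3)^2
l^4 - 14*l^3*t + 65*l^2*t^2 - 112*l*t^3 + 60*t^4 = (l - 6*t)*(l - 5*t)*(l - 2*t)*(l - t)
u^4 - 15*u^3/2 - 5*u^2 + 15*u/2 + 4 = (u - 8)*(u - 1)*(u + 1/2)*(u + 1)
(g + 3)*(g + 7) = g^2 + 10*g + 21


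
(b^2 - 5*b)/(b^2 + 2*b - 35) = b/(b + 7)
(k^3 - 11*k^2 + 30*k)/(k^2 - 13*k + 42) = k*(k - 5)/(k - 7)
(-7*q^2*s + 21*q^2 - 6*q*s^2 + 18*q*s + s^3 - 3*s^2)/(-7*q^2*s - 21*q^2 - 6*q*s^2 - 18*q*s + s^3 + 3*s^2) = (s - 3)/(s + 3)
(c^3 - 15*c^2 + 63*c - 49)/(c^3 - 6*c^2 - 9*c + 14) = (c - 7)/(c + 2)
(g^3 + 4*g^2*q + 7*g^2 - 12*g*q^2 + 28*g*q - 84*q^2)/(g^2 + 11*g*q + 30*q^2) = (g^2 - 2*g*q + 7*g - 14*q)/(g + 5*q)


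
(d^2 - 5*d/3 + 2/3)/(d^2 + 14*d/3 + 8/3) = (3*d^2 - 5*d + 2)/(3*d^2 + 14*d + 8)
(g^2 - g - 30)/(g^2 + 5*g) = (g - 6)/g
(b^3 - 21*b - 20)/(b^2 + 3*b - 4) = (b^2 - 4*b - 5)/(b - 1)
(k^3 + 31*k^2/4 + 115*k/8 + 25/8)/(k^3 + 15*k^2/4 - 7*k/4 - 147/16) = 2*(8*k^3 + 62*k^2 + 115*k + 25)/(16*k^3 + 60*k^2 - 28*k - 147)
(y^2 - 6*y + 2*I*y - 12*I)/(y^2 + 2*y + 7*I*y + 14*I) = (y^2 + 2*y*(-3 + I) - 12*I)/(y^2 + y*(2 + 7*I) + 14*I)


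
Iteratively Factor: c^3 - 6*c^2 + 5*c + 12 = (c - 4)*(c^2 - 2*c - 3) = (c - 4)*(c + 1)*(c - 3)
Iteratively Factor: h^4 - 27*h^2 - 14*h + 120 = (h - 2)*(h^3 + 2*h^2 - 23*h - 60) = (h - 5)*(h - 2)*(h^2 + 7*h + 12) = (h - 5)*(h - 2)*(h + 4)*(h + 3)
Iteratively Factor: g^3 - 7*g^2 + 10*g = (g - 2)*(g^2 - 5*g) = (g - 5)*(g - 2)*(g)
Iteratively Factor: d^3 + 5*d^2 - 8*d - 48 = (d + 4)*(d^2 + d - 12) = (d + 4)^2*(d - 3)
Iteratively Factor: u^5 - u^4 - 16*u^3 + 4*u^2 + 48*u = (u + 3)*(u^4 - 4*u^3 - 4*u^2 + 16*u) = (u - 2)*(u + 3)*(u^3 - 2*u^2 - 8*u) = (u - 2)*(u + 2)*(u + 3)*(u^2 - 4*u) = (u - 4)*(u - 2)*(u + 2)*(u + 3)*(u)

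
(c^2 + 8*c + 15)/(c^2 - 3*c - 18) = (c + 5)/(c - 6)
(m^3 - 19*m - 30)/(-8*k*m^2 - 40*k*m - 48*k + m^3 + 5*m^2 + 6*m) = (5 - m)/(8*k - m)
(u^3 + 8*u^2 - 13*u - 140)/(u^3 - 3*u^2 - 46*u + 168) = (u + 5)/(u - 6)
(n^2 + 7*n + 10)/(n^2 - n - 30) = (n + 2)/(n - 6)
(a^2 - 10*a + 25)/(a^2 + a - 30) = (a - 5)/(a + 6)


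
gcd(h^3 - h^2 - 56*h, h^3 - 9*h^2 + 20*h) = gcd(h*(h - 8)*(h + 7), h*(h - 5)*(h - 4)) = h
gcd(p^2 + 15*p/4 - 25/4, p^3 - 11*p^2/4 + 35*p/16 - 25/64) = p - 5/4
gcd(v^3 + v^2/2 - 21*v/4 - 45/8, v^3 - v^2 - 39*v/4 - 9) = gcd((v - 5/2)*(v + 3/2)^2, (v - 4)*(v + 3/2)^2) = v^2 + 3*v + 9/4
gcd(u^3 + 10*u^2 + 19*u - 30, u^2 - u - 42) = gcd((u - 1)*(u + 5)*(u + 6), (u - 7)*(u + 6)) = u + 6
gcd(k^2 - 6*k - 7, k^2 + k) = k + 1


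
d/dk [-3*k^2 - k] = -6*k - 1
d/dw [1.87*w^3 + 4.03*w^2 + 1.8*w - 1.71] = 5.61*w^2 + 8.06*w + 1.8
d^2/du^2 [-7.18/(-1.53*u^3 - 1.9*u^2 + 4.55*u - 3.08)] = (-(65.9124*u + 27.284)*(1.53*u^3 + 1.9*u^2 - 4.55*u + 3.08) + 7.18*(4.59*u^2 + 3.8*u - 4.55)*(9.18*u^2 + 7.6*u - 9.1))/(1.53*u^3 + 1.9*u^2 - 4.55*u + 3.08)^3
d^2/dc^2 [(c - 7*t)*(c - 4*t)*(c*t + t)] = 2*t*(3*c - 11*t + 1)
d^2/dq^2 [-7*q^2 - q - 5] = -14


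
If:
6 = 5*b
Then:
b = 6/5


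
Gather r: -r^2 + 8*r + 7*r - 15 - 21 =-r^2 + 15*r - 36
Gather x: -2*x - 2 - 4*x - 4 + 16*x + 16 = 10*x + 10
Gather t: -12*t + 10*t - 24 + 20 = -2*t - 4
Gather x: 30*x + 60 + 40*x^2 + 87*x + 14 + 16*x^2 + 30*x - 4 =56*x^2 + 147*x + 70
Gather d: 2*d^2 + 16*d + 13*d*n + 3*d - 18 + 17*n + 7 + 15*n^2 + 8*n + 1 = 2*d^2 + d*(13*n + 19) + 15*n^2 + 25*n - 10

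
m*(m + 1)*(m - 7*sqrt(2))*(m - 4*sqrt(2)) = m^4 - 11*sqrt(2)*m^3 + m^3 - 11*sqrt(2)*m^2 + 56*m^2 + 56*m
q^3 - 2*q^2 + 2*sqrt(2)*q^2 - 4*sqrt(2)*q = q*(q - 2)*(q + 2*sqrt(2))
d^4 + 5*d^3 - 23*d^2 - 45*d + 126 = (d - 3)*(d - 2)*(d + 3)*(d + 7)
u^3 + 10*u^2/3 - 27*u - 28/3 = (u - 4)*(u + 1/3)*(u + 7)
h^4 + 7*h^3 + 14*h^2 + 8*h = h*(h + 1)*(h + 2)*(h + 4)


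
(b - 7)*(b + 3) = b^2 - 4*b - 21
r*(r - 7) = r^2 - 7*r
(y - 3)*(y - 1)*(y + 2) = y^3 - 2*y^2 - 5*y + 6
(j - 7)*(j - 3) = j^2 - 10*j + 21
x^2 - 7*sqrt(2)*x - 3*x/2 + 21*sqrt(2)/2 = (x - 3/2)*(x - 7*sqrt(2))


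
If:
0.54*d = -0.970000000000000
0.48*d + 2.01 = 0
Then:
No Solution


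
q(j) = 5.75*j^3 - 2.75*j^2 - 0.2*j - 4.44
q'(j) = 17.25*j^2 - 5.5*j - 0.2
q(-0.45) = -5.43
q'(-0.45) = 5.77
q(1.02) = -1.40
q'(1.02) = 12.14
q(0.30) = -4.59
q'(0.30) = -0.30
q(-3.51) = -286.27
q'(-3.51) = 231.63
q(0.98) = -1.87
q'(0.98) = 10.98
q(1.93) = 26.27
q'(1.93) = 53.44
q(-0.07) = -4.44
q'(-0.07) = 0.27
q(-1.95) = -57.14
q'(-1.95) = 76.12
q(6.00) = 1137.36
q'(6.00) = 587.80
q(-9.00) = -4417.14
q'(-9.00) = 1446.55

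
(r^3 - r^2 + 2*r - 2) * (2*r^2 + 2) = 2*r^5 - 2*r^4 + 6*r^3 - 6*r^2 + 4*r - 4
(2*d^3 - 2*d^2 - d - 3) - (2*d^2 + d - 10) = 2*d^3 - 4*d^2 - 2*d + 7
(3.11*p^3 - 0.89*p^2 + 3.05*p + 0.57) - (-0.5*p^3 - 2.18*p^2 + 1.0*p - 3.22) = 3.61*p^3 + 1.29*p^2 + 2.05*p + 3.79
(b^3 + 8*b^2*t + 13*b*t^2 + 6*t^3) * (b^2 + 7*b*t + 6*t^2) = b^5 + 15*b^4*t + 75*b^3*t^2 + 145*b^2*t^3 + 120*b*t^4 + 36*t^5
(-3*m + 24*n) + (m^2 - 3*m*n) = m^2 - 3*m*n - 3*m + 24*n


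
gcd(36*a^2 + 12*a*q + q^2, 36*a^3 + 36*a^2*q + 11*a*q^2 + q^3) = 6*a + q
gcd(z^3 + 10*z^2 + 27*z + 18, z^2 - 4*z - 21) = z + 3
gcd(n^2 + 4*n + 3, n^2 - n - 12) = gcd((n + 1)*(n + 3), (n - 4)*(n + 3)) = n + 3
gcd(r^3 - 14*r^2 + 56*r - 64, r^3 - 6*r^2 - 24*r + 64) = r^2 - 10*r + 16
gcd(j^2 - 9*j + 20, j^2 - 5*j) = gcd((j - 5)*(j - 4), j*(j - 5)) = j - 5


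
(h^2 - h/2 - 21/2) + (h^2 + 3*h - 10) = 2*h^2 + 5*h/2 - 41/2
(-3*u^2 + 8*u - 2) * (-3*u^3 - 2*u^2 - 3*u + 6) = 9*u^5 - 18*u^4 - u^3 - 38*u^2 + 54*u - 12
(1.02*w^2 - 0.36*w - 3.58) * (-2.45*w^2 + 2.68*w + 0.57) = -2.499*w^4 + 3.6156*w^3 + 8.3876*w^2 - 9.7996*w - 2.0406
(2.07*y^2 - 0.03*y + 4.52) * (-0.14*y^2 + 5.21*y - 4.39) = -0.2898*y^4 + 10.7889*y^3 - 9.8764*y^2 + 23.6809*y - 19.8428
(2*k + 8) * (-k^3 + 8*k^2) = -2*k^4 + 8*k^3 + 64*k^2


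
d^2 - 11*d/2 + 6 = (d - 4)*(d - 3/2)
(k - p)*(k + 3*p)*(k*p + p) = k^3*p + 2*k^2*p^2 + k^2*p - 3*k*p^3 + 2*k*p^2 - 3*p^3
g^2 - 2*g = g*(g - 2)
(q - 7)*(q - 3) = q^2 - 10*q + 21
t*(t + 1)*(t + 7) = t^3 + 8*t^2 + 7*t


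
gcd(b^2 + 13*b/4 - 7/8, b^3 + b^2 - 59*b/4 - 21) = b + 7/2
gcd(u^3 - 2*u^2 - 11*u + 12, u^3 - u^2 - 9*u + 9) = u^2 + 2*u - 3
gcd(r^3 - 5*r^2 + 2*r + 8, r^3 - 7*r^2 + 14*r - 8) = r^2 - 6*r + 8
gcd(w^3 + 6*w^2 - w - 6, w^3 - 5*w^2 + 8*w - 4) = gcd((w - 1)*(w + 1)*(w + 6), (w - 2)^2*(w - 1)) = w - 1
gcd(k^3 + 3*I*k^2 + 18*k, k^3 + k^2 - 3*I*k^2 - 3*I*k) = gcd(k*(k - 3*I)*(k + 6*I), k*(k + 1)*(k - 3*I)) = k^2 - 3*I*k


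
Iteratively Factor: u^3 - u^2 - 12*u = (u + 3)*(u^2 - 4*u) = u*(u + 3)*(u - 4)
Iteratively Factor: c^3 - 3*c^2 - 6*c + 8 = (c + 2)*(c^2 - 5*c + 4) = (c - 1)*(c + 2)*(c - 4)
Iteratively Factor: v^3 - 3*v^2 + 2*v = (v)*(v^2 - 3*v + 2) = v*(v - 2)*(v - 1)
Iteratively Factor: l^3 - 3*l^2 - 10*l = (l)*(l^2 - 3*l - 10) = l*(l + 2)*(l - 5)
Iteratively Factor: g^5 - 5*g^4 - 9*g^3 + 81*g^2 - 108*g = (g - 3)*(g^4 - 2*g^3 - 15*g^2 + 36*g) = (g - 3)^2*(g^3 + g^2 - 12*g) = (g - 3)^2*(g + 4)*(g^2 - 3*g) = g*(g - 3)^2*(g + 4)*(g - 3)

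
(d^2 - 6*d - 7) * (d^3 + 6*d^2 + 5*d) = d^5 - 38*d^3 - 72*d^2 - 35*d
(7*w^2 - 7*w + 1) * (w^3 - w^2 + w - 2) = 7*w^5 - 14*w^4 + 15*w^3 - 22*w^2 + 15*w - 2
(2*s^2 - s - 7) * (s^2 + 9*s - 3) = 2*s^4 + 17*s^3 - 22*s^2 - 60*s + 21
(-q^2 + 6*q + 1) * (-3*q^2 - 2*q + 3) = 3*q^4 - 16*q^3 - 18*q^2 + 16*q + 3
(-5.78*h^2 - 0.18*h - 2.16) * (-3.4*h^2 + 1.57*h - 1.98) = 19.652*h^4 - 8.4626*h^3 + 18.5058*h^2 - 3.0348*h + 4.2768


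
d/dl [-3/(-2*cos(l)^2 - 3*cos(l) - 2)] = 3*(4*cos(l) + 3)*sin(l)/(3*cos(l) + cos(2*l) + 3)^2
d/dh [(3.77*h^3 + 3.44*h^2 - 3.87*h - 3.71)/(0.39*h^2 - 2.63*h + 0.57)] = (1.4703*h^4 - 19.8302*h^3 - 1.0912*h^2 + 6.8154*h - 11.9632)/(0.1521*h^4 - 2.0514*h^3 + 7.3615*h^2 - 2.9982*h + 0.3249)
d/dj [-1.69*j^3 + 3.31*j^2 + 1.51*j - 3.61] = -5.07*j^2 + 6.62*j + 1.51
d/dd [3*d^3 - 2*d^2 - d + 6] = 9*d^2 - 4*d - 1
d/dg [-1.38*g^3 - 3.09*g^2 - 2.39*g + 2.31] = -4.14*g^2 - 6.18*g - 2.39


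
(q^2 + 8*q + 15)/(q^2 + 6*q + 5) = (q + 3)/(q + 1)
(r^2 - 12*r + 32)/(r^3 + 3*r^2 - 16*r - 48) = (r - 8)/(r^2 + 7*r + 12)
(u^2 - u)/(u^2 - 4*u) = (u - 1)/(u - 4)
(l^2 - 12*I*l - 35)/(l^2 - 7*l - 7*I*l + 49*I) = (l - 5*I)/(l - 7)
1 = 1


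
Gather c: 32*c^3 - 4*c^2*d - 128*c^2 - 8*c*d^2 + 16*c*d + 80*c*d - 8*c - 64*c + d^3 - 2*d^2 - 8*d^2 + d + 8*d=32*c^3 + c^2*(-4*d - 128) + c*(-8*d^2 + 96*d - 72) + d^3 - 10*d^2 + 9*d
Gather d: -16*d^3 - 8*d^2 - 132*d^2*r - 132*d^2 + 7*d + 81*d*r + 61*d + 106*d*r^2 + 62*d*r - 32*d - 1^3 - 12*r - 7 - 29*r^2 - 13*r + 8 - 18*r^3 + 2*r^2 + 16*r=-16*d^3 + d^2*(-132*r - 140) + d*(106*r^2 + 143*r + 36) - 18*r^3 - 27*r^2 - 9*r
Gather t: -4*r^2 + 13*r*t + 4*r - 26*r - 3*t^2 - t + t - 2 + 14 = -4*r^2 + 13*r*t - 22*r - 3*t^2 + 12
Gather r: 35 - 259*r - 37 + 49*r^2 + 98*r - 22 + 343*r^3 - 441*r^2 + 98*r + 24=343*r^3 - 392*r^2 - 63*r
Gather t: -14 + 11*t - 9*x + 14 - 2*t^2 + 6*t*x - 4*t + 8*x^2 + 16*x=-2*t^2 + t*(6*x + 7) + 8*x^2 + 7*x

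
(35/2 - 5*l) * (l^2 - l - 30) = -5*l^3 + 45*l^2/2 + 265*l/2 - 525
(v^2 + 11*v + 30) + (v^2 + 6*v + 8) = 2*v^2 + 17*v + 38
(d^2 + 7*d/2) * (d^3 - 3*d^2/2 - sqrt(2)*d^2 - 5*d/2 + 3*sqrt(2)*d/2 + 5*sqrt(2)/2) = d^5 - sqrt(2)*d^4 + 2*d^4 - 31*d^3/4 - 2*sqrt(2)*d^3 - 35*d^2/4 + 31*sqrt(2)*d^2/4 + 35*sqrt(2)*d/4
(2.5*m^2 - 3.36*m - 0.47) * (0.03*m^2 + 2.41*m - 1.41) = 0.075*m^4 + 5.9242*m^3 - 11.6367*m^2 + 3.6049*m + 0.6627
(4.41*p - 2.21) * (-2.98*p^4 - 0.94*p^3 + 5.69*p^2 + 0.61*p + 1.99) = -13.1418*p^5 + 2.4404*p^4 + 27.1703*p^3 - 9.8848*p^2 + 7.4278*p - 4.3979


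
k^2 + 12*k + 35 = (k + 5)*(k + 7)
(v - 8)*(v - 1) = v^2 - 9*v + 8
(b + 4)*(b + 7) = b^2 + 11*b + 28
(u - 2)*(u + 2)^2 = u^3 + 2*u^2 - 4*u - 8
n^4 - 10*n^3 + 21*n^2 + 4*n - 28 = (n - 7)*(n - 2)^2*(n + 1)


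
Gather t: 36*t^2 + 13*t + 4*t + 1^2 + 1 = 36*t^2 + 17*t + 2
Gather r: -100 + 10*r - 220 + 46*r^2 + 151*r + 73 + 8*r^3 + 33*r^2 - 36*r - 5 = 8*r^3 + 79*r^2 + 125*r - 252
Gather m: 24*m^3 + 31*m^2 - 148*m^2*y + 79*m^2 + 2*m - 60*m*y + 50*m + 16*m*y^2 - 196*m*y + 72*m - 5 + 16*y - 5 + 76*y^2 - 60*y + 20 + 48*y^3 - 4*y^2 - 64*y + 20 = 24*m^3 + m^2*(110 - 148*y) + m*(16*y^2 - 256*y + 124) + 48*y^3 + 72*y^2 - 108*y + 30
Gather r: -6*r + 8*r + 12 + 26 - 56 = 2*r - 18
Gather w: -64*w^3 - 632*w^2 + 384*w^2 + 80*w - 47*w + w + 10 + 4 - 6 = -64*w^3 - 248*w^2 + 34*w + 8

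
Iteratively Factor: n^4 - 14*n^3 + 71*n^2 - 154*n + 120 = (n - 3)*(n^3 - 11*n^2 + 38*n - 40) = (n - 5)*(n - 3)*(n^2 - 6*n + 8) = (n - 5)*(n - 3)*(n - 2)*(n - 4)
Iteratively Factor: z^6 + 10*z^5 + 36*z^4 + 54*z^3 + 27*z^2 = (z + 3)*(z^5 + 7*z^4 + 15*z^3 + 9*z^2) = (z + 3)^2*(z^4 + 4*z^3 + 3*z^2) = (z + 3)^3*(z^3 + z^2) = z*(z + 3)^3*(z^2 + z) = z*(z + 1)*(z + 3)^3*(z)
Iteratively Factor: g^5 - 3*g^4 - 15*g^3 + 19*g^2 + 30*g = (g + 1)*(g^4 - 4*g^3 - 11*g^2 + 30*g) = (g + 1)*(g + 3)*(g^3 - 7*g^2 + 10*g) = (g - 2)*(g + 1)*(g + 3)*(g^2 - 5*g) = (g - 5)*(g - 2)*(g + 1)*(g + 3)*(g)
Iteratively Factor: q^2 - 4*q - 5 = (q - 5)*(q + 1)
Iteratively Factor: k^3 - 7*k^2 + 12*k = (k - 3)*(k^2 - 4*k) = k*(k - 3)*(k - 4)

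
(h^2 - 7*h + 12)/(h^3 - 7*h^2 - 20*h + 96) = (h - 4)/(h^2 - 4*h - 32)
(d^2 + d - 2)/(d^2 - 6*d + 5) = (d + 2)/(d - 5)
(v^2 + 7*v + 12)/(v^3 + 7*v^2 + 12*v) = 1/v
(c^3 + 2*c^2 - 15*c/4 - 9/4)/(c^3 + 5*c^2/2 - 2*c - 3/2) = (c - 3/2)/(c - 1)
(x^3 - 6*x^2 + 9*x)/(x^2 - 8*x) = (x^2 - 6*x + 9)/(x - 8)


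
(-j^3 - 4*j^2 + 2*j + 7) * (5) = -5*j^3 - 20*j^2 + 10*j + 35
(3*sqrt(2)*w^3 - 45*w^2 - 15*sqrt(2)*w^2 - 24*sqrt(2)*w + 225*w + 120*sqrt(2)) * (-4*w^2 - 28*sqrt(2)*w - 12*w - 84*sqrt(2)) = -12*sqrt(2)*w^5 + 12*w^4 + 24*sqrt(2)*w^4 - 24*w^3 + 1536*sqrt(2)*w^3 - 2712*sqrt(2)*w^2 + 1164*w^2 - 20340*sqrt(2)*w - 2688*w - 20160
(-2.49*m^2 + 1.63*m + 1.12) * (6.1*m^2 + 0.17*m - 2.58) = -15.189*m^4 + 9.5197*m^3 + 13.5333*m^2 - 4.015*m - 2.8896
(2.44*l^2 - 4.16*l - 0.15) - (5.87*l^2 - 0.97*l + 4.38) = -3.43*l^2 - 3.19*l - 4.53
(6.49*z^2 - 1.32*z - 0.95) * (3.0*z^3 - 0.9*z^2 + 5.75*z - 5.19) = 19.47*z^5 - 9.801*z^4 + 35.6555*z^3 - 40.4181*z^2 + 1.3883*z + 4.9305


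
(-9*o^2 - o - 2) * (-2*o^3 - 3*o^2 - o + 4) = 18*o^5 + 29*o^4 + 16*o^3 - 29*o^2 - 2*o - 8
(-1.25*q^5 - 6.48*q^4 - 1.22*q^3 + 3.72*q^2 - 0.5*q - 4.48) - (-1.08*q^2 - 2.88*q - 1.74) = -1.25*q^5 - 6.48*q^4 - 1.22*q^3 + 4.8*q^2 + 2.38*q - 2.74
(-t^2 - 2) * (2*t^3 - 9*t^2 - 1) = -2*t^5 + 9*t^4 - 4*t^3 + 19*t^2 + 2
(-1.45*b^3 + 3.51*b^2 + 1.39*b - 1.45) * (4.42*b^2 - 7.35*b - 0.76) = -6.409*b^5 + 26.1717*b^4 - 18.5527*b^3 - 19.2931*b^2 + 9.6011*b + 1.102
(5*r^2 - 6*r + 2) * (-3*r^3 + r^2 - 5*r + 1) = -15*r^5 + 23*r^4 - 37*r^3 + 37*r^2 - 16*r + 2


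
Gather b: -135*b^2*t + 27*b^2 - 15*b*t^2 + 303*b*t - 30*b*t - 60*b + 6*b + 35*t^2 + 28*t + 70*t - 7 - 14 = b^2*(27 - 135*t) + b*(-15*t^2 + 273*t - 54) + 35*t^2 + 98*t - 21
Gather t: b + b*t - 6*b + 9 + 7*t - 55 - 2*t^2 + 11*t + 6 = -5*b - 2*t^2 + t*(b + 18) - 40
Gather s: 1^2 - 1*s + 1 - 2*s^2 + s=2 - 2*s^2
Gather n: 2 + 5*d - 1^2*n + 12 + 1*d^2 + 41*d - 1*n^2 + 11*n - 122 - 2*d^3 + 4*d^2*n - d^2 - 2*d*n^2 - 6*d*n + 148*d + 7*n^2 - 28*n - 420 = -2*d^3 + 194*d + n^2*(6 - 2*d) + n*(4*d^2 - 6*d - 18) - 528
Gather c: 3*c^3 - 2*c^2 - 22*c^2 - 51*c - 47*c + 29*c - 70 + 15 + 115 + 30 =3*c^3 - 24*c^2 - 69*c + 90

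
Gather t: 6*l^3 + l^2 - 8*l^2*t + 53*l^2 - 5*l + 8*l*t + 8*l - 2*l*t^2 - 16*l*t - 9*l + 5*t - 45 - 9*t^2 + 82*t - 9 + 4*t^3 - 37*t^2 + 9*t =6*l^3 + 54*l^2 - 6*l + 4*t^3 + t^2*(-2*l - 46) + t*(-8*l^2 - 8*l + 96) - 54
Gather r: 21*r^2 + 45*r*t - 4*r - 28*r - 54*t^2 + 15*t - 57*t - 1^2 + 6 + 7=21*r^2 + r*(45*t - 32) - 54*t^2 - 42*t + 12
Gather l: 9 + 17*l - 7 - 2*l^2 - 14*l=-2*l^2 + 3*l + 2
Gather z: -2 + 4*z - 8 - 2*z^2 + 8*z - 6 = -2*z^2 + 12*z - 16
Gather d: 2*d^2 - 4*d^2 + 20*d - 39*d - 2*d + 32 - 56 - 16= -2*d^2 - 21*d - 40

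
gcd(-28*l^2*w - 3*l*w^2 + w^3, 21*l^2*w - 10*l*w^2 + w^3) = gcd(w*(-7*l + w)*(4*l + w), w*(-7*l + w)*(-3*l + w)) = -7*l*w + w^2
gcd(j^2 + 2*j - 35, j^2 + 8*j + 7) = j + 7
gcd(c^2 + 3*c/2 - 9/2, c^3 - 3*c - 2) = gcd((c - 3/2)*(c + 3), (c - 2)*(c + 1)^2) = 1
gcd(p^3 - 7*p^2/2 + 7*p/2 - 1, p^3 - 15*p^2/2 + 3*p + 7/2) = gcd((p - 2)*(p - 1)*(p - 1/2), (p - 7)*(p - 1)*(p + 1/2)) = p - 1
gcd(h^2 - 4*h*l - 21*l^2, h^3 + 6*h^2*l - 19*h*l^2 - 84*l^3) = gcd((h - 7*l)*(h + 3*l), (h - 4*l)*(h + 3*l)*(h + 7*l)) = h + 3*l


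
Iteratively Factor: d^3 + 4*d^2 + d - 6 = (d + 2)*(d^2 + 2*d - 3) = (d + 2)*(d + 3)*(d - 1)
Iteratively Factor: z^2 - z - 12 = (z - 4)*(z + 3)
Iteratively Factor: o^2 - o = (o - 1)*(o)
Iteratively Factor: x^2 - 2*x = (x - 2)*(x)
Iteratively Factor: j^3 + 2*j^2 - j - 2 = (j + 2)*(j^2 - 1) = (j - 1)*(j + 2)*(j + 1)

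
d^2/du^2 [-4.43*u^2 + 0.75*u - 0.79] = -8.86000000000000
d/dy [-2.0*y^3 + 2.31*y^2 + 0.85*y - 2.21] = -6.0*y^2 + 4.62*y + 0.85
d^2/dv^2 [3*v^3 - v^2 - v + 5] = 18*v - 2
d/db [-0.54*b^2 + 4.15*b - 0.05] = 4.15 - 1.08*b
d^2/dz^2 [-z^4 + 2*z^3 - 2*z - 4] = 12*z*(1 - z)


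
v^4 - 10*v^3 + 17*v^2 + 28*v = v*(v - 7)*(v - 4)*(v + 1)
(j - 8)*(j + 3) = j^2 - 5*j - 24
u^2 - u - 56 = (u - 8)*(u + 7)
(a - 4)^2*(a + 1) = a^3 - 7*a^2 + 8*a + 16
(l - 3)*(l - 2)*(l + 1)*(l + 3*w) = l^4 + 3*l^3*w - 4*l^3 - 12*l^2*w + l^2 + 3*l*w + 6*l + 18*w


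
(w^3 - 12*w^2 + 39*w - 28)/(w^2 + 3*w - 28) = (w^2 - 8*w + 7)/(w + 7)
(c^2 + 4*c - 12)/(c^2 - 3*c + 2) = (c + 6)/(c - 1)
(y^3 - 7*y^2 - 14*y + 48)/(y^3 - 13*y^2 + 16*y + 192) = (y - 2)/(y - 8)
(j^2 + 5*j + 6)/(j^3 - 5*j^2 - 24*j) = (j + 2)/(j*(j - 8))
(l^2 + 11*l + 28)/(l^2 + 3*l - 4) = (l + 7)/(l - 1)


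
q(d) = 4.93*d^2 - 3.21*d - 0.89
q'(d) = 9.86*d - 3.21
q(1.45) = 4.82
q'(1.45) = 11.09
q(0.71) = -0.68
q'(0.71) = 3.79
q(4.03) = 66.24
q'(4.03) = 36.53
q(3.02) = 34.38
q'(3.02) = 26.57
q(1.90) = 10.81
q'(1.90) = 15.52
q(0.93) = 0.39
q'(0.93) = 5.96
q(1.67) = 7.50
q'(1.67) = 13.26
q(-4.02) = 91.68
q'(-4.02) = -42.85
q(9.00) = 369.55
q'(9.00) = 85.53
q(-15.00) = 1156.51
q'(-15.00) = -151.11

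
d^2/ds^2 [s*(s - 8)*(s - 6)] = 6*s - 28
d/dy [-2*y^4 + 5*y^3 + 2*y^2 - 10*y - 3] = -8*y^3 + 15*y^2 + 4*y - 10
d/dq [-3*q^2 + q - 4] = 1 - 6*q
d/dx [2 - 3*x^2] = -6*x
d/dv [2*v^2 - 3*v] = 4*v - 3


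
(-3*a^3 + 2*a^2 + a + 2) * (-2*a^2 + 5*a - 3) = 6*a^5 - 19*a^4 + 17*a^3 - 5*a^2 + 7*a - 6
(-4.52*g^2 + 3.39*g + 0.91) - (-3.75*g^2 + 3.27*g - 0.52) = -0.77*g^2 + 0.12*g + 1.43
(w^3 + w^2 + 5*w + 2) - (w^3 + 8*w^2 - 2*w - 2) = -7*w^2 + 7*w + 4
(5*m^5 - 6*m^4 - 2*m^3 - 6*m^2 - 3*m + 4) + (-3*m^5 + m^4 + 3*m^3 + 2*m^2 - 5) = 2*m^5 - 5*m^4 + m^3 - 4*m^2 - 3*m - 1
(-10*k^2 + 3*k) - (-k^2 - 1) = -9*k^2 + 3*k + 1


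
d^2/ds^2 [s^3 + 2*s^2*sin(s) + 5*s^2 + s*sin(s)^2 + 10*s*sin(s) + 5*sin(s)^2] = -2*s^2*sin(s) - 10*s*sin(s) + 8*s*cos(s) + 2*s*cos(2*s) + 6*s + 4*sin(s) + 2*sin(2*s) + 20*cos(s) + 10*cos(2*s) + 10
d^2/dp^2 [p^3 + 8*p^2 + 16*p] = 6*p + 16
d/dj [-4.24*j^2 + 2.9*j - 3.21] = 2.9 - 8.48*j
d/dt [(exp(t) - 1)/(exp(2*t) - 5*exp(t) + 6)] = ((1 - exp(t))*(2*exp(t) - 5) + exp(2*t) - 5*exp(t) + 6)*exp(t)/(exp(2*t) - 5*exp(t) + 6)^2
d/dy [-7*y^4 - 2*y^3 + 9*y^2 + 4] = 2*y*(-14*y^2 - 3*y + 9)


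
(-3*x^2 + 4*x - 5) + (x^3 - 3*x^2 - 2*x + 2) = x^3 - 6*x^2 + 2*x - 3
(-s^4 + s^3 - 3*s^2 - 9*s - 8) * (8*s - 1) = -8*s^5 + 9*s^4 - 25*s^3 - 69*s^2 - 55*s + 8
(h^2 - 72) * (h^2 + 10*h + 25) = h^4 + 10*h^3 - 47*h^2 - 720*h - 1800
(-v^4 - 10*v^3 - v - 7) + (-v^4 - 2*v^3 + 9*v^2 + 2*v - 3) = -2*v^4 - 12*v^3 + 9*v^2 + v - 10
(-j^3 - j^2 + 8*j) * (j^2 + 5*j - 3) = -j^5 - 6*j^4 + 6*j^3 + 43*j^2 - 24*j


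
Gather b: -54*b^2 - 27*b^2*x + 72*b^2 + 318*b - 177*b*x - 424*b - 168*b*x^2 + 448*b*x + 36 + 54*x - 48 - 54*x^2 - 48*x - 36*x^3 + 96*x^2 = b^2*(18 - 27*x) + b*(-168*x^2 + 271*x - 106) - 36*x^3 + 42*x^2 + 6*x - 12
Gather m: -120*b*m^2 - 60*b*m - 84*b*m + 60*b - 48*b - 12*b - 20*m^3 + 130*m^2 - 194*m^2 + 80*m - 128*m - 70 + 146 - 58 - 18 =-20*m^3 + m^2*(-120*b - 64) + m*(-144*b - 48)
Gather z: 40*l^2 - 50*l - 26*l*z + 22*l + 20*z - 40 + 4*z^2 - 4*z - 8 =40*l^2 - 28*l + 4*z^2 + z*(16 - 26*l) - 48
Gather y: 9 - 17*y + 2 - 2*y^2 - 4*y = -2*y^2 - 21*y + 11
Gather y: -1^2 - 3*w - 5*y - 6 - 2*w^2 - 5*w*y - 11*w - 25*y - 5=-2*w^2 - 14*w + y*(-5*w - 30) - 12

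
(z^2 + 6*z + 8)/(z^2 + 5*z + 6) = (z + 4)/(z + 3)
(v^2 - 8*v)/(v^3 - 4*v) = (v - 8)/(v^2 - 4)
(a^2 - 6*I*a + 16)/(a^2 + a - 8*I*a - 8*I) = (a + 2*I)/(a + 1)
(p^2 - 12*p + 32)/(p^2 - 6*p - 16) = (p - 4)/(p + 2)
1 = 1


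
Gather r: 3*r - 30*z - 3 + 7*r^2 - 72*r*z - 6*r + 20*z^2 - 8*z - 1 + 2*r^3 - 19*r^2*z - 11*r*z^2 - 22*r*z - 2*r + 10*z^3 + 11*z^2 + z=2*r^3 + r^2*(7 - 19*z) + r*(-11*z^2 - 94*z - 5) + 10*z^3 + 31*z^2 - 37*z - 4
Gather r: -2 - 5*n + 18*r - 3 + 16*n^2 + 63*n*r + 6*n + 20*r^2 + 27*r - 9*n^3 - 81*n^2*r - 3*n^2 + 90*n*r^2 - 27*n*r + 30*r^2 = -9*n^3 + 13*n^2 + n + r^2*(90*n + 50) + r*(-81*n^2 + 36*n + 45) - 5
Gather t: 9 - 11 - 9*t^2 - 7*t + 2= -9*t^2 - 7*t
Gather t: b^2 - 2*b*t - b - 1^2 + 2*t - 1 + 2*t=b^2 - b + t*(4 - 2*b) - 2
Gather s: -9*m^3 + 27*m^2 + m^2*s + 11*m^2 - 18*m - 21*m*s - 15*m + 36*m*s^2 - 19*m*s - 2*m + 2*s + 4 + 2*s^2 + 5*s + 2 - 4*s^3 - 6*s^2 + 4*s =-9*m^3 + 38*m^2 - 35*m - 4*s^3 + s^2*(36*m - 4) + s*(m^2 - 40*m + 11) + 6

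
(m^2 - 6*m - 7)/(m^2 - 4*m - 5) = (m - 7)/(m - 5)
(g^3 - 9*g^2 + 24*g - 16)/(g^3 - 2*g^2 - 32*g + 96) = (g - 1)/(g + 6)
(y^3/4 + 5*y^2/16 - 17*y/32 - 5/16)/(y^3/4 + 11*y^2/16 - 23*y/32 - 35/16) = (8*y^2 - 6*y - 5)/(8*y^2 + 6*y - 35)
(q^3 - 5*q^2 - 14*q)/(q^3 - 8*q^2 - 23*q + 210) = q*(q + 2)/(q^2 - q - 30)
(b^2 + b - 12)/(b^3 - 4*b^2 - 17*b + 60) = 1/(b - 5)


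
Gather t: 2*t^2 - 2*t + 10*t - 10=2*t^2 + 8*t - 10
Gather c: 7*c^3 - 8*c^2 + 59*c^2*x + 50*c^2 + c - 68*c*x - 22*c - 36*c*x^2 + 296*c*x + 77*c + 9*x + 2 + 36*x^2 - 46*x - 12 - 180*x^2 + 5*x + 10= 7*c^3 + c^2*(59*x + 42) + c*(-36*x^2 + 228*x + 56) - 144*x^2 - 32*x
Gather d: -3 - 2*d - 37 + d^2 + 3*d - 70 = d^2 + d - 110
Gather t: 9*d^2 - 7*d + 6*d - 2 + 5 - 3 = 9*d^2 - d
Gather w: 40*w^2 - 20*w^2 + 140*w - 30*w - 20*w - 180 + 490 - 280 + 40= 20*w^2 + 90*w + 70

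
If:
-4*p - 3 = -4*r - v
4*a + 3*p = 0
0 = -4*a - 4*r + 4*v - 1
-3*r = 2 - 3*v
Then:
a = 5/12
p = -5/9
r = 1/45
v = 31/45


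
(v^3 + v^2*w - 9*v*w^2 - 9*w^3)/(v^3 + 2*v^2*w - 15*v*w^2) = (v^2 + 4*v*w + 3*w^2)/(v*(v + 5*w))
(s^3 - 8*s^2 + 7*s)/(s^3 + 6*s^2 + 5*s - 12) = s*(s - 7)/(s^2 + 7*s + 12)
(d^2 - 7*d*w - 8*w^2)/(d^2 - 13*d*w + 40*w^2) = (-d - w)/(-d + 5*w)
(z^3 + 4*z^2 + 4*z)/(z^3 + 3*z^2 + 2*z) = (z + 2)/(z + 1)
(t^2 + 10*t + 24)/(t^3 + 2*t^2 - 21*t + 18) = (t + 4)/(t^2 - 4*t + 3)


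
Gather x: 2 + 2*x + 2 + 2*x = 4*x + 4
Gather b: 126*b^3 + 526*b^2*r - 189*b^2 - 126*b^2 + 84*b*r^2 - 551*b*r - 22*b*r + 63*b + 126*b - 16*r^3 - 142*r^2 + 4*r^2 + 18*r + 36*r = 126*b^3 + b^2*(526*r - 315) + b*(84*r^2 - 573*r + 189) - 16*r^3 - 138*r^2 + 54*r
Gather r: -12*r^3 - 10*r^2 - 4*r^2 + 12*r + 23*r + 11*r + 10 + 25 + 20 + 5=-12*r^3 - 14*r^2 + 46*r + 60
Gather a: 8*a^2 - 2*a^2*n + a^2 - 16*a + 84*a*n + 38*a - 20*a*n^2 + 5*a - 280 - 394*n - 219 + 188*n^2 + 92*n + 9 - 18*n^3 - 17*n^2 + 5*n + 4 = a^2*(9 - 2*n) + a*(-20*n^2 + 84*n + 27) - 18*n^3 + 171*n^2 - 297*n - 486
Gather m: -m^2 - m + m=-m^2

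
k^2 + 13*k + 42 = (k + 6)*(k + 7)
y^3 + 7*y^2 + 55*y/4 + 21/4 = (y + 1/2)*(y + 3)*(y + 7/2)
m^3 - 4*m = m*(m - 2)*(m + 2)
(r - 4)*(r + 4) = r^2 - 16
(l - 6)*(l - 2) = l^2 - 8*l + 12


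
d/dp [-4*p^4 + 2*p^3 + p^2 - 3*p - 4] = -16*p^3 + 6*p^2 + 2*p - 3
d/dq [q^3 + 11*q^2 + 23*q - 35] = 3*q^2 + 22*q + 23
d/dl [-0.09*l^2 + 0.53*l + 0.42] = 0.53 - 0.18*l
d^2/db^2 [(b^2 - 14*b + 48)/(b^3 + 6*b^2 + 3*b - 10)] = 2*(b^6 - 42*b^5 + 27*b^4 + 1894*b^3 + 4956*b^2 + 1512*b + 2992)/(b^9 + 18*b^8 + 117*b^7 + 294*b^6 - 9*b^5 - 1098*b^4 - 753*b^3 + 1530*b^2 + 900*b - 1000)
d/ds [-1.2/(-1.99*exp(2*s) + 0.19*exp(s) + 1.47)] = (0.228 - 4.776*exp(s))*exp(s)/(-1.99*exp(2*s) + 0.19*exp(s) + 1.47)^2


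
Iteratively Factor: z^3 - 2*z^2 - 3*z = (z)*(z^2 - 2*z - 3) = z*(z + 1)*(z - 3)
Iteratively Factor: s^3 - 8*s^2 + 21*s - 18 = (s - 3)*(s^2 - 5*s + 6) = (s - 3)^2*(s - 2)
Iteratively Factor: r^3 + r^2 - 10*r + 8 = (r + 4)*(r^2 - 3*r + 2) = (r - 2)*(r + 4)*(r - 1)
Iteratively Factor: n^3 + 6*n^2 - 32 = (n - 2)*(n^2 + 8*n + 16) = (n - 2)*(n + 4)*(n + 4)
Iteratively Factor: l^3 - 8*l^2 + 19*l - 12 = (l - 4)*(l^2 - 4*l + 3) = (l - 4)*(l - 3)*(l - 1)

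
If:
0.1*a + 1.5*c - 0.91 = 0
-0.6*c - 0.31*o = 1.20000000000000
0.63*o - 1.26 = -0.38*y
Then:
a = 54.6 - 4.67460317460317*y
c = 0.311640211640212*y - 3.03333333333333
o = 2.0 - 0.603174603174603*y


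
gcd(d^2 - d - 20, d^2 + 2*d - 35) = d - 5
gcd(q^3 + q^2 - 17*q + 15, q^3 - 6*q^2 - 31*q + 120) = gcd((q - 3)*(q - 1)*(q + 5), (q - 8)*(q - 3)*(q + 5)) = q^2 + 2*q - 15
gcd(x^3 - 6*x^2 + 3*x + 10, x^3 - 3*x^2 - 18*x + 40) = x^2 - 7*x + 10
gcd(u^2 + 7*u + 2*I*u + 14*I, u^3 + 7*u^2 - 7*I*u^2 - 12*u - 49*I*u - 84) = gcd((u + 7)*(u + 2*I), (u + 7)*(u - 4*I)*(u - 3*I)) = u + 7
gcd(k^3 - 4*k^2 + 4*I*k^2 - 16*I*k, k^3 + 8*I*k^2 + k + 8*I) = 1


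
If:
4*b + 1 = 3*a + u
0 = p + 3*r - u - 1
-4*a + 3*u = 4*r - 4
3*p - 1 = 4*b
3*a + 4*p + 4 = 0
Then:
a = -4/15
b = -17/20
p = -4/5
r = 1/15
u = -8/5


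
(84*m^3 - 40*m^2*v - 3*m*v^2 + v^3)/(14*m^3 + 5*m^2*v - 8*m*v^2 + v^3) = (6*m + v)/(m + v)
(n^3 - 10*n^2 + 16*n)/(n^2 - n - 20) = n*(-n^2 + 10*n - 16)/(-n^2 + n + 20)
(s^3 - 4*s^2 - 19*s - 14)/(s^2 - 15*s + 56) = (s^2 + 3*s + 2)/(s - 8)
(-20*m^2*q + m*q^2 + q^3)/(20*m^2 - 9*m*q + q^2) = q*(5*m + q)/(-5*m + q)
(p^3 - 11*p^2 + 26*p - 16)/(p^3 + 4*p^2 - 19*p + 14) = (p - 8)/(p + 7)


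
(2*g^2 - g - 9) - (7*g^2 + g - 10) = -5*g^2 - 2*g + 1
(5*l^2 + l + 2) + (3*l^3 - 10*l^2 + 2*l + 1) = 3*l^3 - 5*l^2 + 3*l + 3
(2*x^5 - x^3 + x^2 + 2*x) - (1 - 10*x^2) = 2*x^5 - x^3 + 11*x^2 + 2*x - 1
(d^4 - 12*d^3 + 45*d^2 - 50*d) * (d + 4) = d^5 - 8*d^4 - 3*d^3 + 130*d^2 - 200*d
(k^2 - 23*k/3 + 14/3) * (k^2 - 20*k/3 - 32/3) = k^4 - 43*k^3/3 + 406*k^2/9 + 152*k/3 - 448/9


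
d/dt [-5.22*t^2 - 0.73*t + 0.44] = -10.44*t - 0.73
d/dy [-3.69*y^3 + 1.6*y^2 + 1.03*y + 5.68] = -11.07*y^2 + 3.2*y + 1.03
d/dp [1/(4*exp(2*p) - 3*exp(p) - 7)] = (3 - 8*exp(p))*exp(p)/(-4*exp(2*p) + 3*exp(p) + 7)^2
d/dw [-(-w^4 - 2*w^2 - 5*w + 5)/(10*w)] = (3*w^4 + 2*w^2 + 5)/(10*w^2)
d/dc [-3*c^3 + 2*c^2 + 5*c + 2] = -9*c^2 + 4*c + 5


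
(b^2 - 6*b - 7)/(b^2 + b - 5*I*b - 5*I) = (b - 7)/(b - 5*I)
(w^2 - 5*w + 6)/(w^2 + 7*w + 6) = (w^2 - 5*w + 6)/(w^2 + 7*w + 6)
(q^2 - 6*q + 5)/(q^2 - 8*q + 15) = (q - 1)/(q - 3)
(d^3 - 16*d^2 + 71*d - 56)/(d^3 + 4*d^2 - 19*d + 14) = (d^2 - 15*d + 56)/(d^2 + 5*d - 14)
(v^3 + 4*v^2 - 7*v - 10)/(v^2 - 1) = (v^2 + 3*v - 10)/(v - 1)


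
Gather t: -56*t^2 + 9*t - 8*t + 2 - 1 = -56*t^2 + t + 1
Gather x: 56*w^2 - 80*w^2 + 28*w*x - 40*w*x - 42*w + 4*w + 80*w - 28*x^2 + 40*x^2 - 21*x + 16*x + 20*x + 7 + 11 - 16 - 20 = -24*w^2 + 42*w + 12*x^2 + x*(15 - 12*w) - 18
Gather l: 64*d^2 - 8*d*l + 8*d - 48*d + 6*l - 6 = 64*d^2 - 40*d + l*(6 - 8*d) - 6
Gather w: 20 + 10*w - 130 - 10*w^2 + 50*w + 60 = -10*w^2 + 60*w - 50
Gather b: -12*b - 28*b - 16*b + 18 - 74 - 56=-56*b - 112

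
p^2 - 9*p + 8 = (p - 8)*(p - 1)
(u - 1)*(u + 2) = u^2 + u - 2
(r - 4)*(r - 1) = r^2 - 5*r + 4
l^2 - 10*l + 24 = (l - 6)*(l - 4)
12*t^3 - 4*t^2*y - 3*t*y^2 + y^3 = (-3*t + y)*(-2*t + y)*(2*t + y)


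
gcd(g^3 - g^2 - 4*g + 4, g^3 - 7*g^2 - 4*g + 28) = g^2 - 4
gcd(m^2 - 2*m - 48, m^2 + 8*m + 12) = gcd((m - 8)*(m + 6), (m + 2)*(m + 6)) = m + 6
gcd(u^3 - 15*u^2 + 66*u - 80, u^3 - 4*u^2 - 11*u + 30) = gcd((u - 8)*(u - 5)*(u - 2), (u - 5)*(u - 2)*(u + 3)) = u^2 - 7*u + 10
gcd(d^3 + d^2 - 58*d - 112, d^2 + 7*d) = d + 7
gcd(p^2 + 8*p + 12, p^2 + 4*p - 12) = p + 6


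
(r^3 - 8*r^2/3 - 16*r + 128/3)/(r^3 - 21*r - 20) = (3*r^2 - 20*r + 32)/(3*(r^2 - 4*r - 5))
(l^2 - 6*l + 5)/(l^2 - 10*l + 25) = (l - 1)/(l - 5)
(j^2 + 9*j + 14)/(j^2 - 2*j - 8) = (j + 7)/(j - 4)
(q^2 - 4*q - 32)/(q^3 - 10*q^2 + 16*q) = (q + 4)/(q*(q - 2))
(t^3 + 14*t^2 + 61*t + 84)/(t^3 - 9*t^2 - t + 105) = (t^2 + 11*t + 28)/(t^2 - 12*t + 35)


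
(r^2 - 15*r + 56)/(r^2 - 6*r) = (r^2 - 15*r + 56)/(r*(r - 6))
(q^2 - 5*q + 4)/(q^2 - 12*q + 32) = (q - 1)/(q - 8)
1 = 1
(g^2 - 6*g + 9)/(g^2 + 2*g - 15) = (g - 3)/(g + 5)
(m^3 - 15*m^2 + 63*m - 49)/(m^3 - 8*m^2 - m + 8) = (m^2 - 14*m + 49)/(m^2 - 7*m - 8)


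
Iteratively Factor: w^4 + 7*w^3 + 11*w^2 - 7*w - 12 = (w + 1)*(w^3 + 6*w^2 + 5*w - 12) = (w + 1)*(w + 3)*(w^2 + 3*w - 4) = (w + 1)*(w + 3)*(w + 4)*(w - 1)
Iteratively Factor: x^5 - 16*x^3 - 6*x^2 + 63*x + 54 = (x + 3)*(x^4 - 3*x^3 - 7*x^2 + 15*x + 18) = (x - 3)*(x + 3)*(x^3 - 7*x - 6) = (x - 3)^2*(x + 3)*(x^2 + 3*x + 2) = (x - 3)^2*(x + 2)*(x + 3)*(x + 1)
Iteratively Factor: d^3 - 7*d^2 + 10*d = (d - 2)*(d^2 - 5*d) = (d - 5)*(d - 2)*(d)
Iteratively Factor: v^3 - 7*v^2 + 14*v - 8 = (v - 1)*(v^2 - 6*v + 8) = (v - 2)*(v - 1)*(v - 4)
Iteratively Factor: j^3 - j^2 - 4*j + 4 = (j - 2)*(j^2 + j - 2) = (j - 2)*(j - 1)*(j + 2)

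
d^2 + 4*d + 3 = (d + 1)*(d + 3)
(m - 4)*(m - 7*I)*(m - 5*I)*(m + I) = m^4 - 4*m^3 - 11*I*m^3 - 23*m^2 + 44*I*m^2 + 92*m - 35*I*m + 140*I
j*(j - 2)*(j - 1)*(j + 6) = j^4 + 3*j^3 - 16*j^2 + 12*j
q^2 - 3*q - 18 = (q - 6)*(q + 3)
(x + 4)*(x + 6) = x^2 + 10*x + 24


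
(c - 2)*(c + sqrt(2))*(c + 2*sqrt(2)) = c^3 - 2*c^2 + 3*sqrt(2)*c^2 - 6*sqrt(2)*c + 4*c - 8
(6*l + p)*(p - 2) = 6*l*p - 12*l + p^2 - 2*p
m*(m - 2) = m^2 - 2*m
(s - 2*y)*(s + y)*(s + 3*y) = s^3 + 2*s^2*y - 5*s*y^2 - 6*y^3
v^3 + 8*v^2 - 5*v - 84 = (v - 3)*(v + 4)*(v + 7)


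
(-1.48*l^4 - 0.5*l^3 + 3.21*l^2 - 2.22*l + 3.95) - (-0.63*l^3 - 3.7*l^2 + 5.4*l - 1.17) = -1.48*l^4 + 0.13*l^3 + 6.91*l^2 - 7.62*l + 5.12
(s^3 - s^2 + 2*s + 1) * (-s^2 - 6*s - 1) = -s^5 - 5*s^4 + 3*s^3 - 12*s^2 - 8*s - 1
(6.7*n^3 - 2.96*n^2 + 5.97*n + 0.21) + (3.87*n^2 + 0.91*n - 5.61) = 6.7*n^3 + 0.91*n^2 + 6.88*n - 5.4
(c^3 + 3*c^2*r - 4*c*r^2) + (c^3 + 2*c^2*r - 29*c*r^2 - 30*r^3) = 2*c^3 + 5*c^2*r - 33*c*r^2 - 30*r^3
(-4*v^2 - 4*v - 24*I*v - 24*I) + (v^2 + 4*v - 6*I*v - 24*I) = -3*v^2 - 30*I*v - 48*I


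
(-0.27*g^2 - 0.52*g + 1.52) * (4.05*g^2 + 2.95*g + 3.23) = -1.0935*g^4 - 2.9025*g^3 + 3.7499*g^2 + 2.8044*g + 4.9096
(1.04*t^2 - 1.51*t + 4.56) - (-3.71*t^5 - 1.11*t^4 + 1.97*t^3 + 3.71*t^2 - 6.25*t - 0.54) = 3.71*t^5 + 1.11*t^4 - 1.97*t^3 - 2.67*t^2 + 4.74*t + 5.1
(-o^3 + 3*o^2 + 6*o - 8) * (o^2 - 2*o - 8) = -o^5 + 5*o^4 + 8*o^3 - 44*o^2 - 32*o + 64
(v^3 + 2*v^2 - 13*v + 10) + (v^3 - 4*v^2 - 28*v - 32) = 2*v^3 - 2*v^2 - 41*v - 22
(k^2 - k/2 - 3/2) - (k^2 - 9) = 15/2 - k/2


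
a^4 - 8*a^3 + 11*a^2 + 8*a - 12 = (a - 6)*(a - 2)*(a - 1)*(a + 1)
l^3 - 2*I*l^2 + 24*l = l*(l - 6*I)*(l + 4*I)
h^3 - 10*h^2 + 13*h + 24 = (h - 8)*(h - 3)*(h + 1)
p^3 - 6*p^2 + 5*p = p*(p - 5)*(p - 1)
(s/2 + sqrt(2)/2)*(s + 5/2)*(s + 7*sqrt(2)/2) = s^3/2 + 5*s^2/4 + 9*sqrt(2)*s^2/4 + 7*s/2 + 45*sqrt(2)*s/8 + 35/4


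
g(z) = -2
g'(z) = 0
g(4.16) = -2.00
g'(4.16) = 0.00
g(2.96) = -2.00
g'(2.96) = 0.00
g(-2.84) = -2.00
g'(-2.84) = 0.00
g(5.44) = -2.00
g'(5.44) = 0.00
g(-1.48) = -2.00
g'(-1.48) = 0.00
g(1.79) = -2.00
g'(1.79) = 0.00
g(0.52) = -2.00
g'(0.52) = 0.00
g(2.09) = -2.00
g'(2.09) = 0.00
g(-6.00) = -2.00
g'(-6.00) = 0.00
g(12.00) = -2.00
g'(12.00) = 0.00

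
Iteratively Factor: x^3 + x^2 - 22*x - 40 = (x + 2)*(x^2 - x - 20) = (x + 2)*(x + 4)*(x - 5)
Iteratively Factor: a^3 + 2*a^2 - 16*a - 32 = (a + 2)*(a^2 - 16) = (a + 2)*(a + 4)*(a - 4)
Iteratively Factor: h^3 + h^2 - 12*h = (h - 3)*(h^2 + 4*h) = h*(h - 3)*(h + 4)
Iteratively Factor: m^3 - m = (m - 1)*(m^2 + m) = (m - 1)*(m + 1)*(m)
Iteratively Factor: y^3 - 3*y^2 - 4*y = (y)*(y^2 - 3*y - 4) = y*(y + 1)*(y - 4)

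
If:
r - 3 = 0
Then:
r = 3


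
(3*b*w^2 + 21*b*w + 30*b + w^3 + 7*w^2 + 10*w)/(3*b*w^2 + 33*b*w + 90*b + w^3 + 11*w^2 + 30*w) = (w + 2)/(w + 6)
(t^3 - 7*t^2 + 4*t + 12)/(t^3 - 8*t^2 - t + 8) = (t^2 - 8*t + 12)/(t^2 - 9*t + 8)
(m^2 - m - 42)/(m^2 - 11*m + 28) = (m + 6)/(m - 4)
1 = 1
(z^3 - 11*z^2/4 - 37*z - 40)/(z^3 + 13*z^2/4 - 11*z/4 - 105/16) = 4*(z^2 - 4*z - 32)/(4*z^2 + 8*z - 21)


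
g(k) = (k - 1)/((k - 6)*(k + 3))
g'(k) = -(k - 1)/((k - 6)*(k + 3)^2) + 1/((k - 6)*(k + 3)) - (k - 1)/((k - 6)^2*(k + 3)) = (-k^2 + 2*k - 21)/(k^4 - 6*k^3 - 27*k^2 + 108*k + 324)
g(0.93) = 0.00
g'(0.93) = -0.05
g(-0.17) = 0.07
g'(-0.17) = -0.07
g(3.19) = -0.13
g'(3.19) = -0.08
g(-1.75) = 0.28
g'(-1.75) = -0.29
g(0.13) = 0.05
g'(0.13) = -0.06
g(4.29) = -0.26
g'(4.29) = -0.20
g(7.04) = 0.58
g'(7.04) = -0.52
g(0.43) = 0.03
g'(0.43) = -0.06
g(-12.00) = -0.08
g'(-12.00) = -0.00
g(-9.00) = -0.11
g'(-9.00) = -0.01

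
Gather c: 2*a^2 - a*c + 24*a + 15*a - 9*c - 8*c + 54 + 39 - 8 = 2*a^2 + 39*a + c*(-a - 17) + 85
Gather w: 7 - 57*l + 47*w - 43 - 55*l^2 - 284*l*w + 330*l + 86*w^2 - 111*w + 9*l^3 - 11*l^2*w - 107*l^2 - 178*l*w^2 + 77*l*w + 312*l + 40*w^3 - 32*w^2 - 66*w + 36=9*l^3 - 162*l^2 + 585*l + 40*w^3 + w^2*(54 - 178*l) + w*(-11*l^2 - 207*l - 130)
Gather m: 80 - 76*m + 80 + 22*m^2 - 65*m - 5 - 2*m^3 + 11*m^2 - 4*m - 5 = -2*m^3 + 33*m^2 - 145*m + 150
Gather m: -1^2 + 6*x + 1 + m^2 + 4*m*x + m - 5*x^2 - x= m^2 + m*(4*x + 1) - 5*x^2 + 5*x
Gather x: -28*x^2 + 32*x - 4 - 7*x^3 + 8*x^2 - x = -7*x^3 - 20*x^2 + 31*x - 4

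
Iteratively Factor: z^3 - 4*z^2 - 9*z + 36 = (z + 3)*(z^2 - 7*z + 12) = (z - 4)*(z + 3)*(z - 3)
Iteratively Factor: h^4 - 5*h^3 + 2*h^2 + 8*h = (h)*(h^3 - 5*h^2 + 2*h + 8) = h*(h + 1)*(h^2 - 6*h + 8) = h*(h - 2)*(h + 1)*(h - 4)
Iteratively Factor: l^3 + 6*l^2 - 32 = (l - 2)*(l^2 + 8*l + 16) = (l - 2)*(l + 4)*(l + 4)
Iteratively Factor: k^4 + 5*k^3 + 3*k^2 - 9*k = (k)*(k^3 + 5*k^2 + 3*k - 9) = k*(k + 3)*(k^2 + 2*k - 3) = k*(k - 1)*(k + 3)*(k + 3)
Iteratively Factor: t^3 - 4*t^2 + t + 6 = (t - 2)*(t^2 - 2*t - 3) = (t - 3)*(t - 2)*(t + 1)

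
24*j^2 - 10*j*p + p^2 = (-6*j + p)*(-4*j + p)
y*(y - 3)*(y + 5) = y^3 + 2*y^2 - 15*y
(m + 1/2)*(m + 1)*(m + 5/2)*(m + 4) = m^4 + 8*m^3 + 81*m^2/4 + 73*m/4 + 5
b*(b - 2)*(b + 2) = b^3 - 4*b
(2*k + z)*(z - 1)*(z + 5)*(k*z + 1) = 2*k^2*z^3 + 8*k^2*z^2 - 10*k^2*z + k*z^4 + 4*k*z^3 - 3*k*z^2 + 8*k*z - 10*k + z^3 + 4*z^2 - 5*z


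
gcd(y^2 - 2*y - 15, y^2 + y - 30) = y - 5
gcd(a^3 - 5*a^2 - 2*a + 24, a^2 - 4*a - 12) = a + 2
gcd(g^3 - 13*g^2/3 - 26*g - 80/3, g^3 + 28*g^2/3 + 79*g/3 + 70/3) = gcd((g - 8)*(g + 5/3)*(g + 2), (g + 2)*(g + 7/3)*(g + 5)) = g + 2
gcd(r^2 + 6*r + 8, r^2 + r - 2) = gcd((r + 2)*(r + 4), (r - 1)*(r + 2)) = r + 2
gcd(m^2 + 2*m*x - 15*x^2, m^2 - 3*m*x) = -m + 3*x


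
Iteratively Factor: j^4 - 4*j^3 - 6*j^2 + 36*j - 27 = (j - 3)*(j^3 - j^2 - 9*j + 9) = (j - 3)*(j + 3)*(j^2 - 4*j + 3) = (j - 3)*(j - 1)*(j + 3)*(j - 3)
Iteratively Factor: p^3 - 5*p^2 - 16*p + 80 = (p - 5)*(p^2 - 16) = (p - 5)*(p - 4)*(p + 4)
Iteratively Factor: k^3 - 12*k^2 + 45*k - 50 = (k - 5)*(k^2 - 7*k + 10) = (k - 5)*(k - 2)*(k - 5)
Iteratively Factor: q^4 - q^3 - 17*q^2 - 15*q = (q + 3)*(q^3 - 4*q^2 - 5*q) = q*(q + 3)*(q^2 - 4*q - 5) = q*(q + 1)*(q + 3)*(q - 5)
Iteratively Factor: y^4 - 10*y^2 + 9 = (y - 3)*(y^3 + 3*y^2 - y - 3) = (y - 3)*(y - 1)*(y^2 + 4*y + 3) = (y - 3)*(y - 1)*(y + 3)*(y + 1)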